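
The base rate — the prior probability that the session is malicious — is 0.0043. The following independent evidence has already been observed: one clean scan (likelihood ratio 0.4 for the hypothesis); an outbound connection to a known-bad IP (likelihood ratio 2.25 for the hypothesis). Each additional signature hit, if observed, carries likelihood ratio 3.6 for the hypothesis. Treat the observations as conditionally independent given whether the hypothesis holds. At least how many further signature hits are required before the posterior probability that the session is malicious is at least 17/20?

6

Prior odds = 0.0043/0.9957 = 43/9957.
Combined Bayes factor of the evidence already in hand = 0.4 × 2.25 = 0.9.
Odds after that evidence = (43/9957) × 0.9 = 129/33190.
Target odds = 0.85/0.15 = 17/3.
Need 3.6ⁿ ≥ 17/3 ÷ (129/33190) = 564230/387.
3.6⁵ = 604.66176 falls short of 564230/387 but 3.6⁶ = 34012224/15625 reaches it, so n = 6.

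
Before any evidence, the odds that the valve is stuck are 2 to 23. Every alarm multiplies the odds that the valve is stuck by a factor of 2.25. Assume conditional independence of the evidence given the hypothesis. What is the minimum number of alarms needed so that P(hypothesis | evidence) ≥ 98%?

8

Prior odds = 2/23.
Likelihood ratio per alarm = 2.25.
Target odds: 0.98 ÷ 0.02 = 49.
Need (2/23) × 2.25ⁿ ≥ 49, i.e. 2.25ⁿ ≥ 563.5.
2.25⁷ = 4782969/16384 falls short of 563.5 but 2.25⁸ = 43046721/65536 reaches it, so n = 8.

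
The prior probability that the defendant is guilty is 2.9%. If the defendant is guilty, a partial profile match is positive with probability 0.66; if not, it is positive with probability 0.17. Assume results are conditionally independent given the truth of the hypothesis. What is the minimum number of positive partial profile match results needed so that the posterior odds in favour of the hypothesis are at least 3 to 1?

Prior odds: 0.029 ÷ 0.971 = 29/971.
Likelihood ratio of a positive = 0.66/0.17 = 66/17.
Target odds = 3.
Require (66/17)ⁿ ≥ 3 ÷ (29/971) = 2913/29.
(66/17)³ = 287496/4913 falls short of 2913/29 but (66/17)⁴ = 18974736/83521 reaches it, so n = 4.

4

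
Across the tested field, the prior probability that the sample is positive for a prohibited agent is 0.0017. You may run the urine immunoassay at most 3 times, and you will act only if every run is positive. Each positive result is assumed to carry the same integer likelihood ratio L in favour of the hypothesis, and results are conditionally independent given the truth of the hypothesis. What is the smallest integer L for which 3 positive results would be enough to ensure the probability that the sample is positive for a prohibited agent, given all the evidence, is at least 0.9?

18

Prior odds = 0.0017/0.9983 = 17/9983.
Target odds = 0.9/0.1 = 9.
Need L³ ≥ 9 ÷ (17/9983) = 89847/17.
17³ = 4913 < 89847/17 ≤ 5832 = 18³, so L = 18.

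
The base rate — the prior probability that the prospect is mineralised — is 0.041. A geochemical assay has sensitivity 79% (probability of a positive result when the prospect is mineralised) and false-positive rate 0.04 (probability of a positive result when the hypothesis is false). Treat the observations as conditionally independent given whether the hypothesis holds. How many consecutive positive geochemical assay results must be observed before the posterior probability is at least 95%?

Prior odds = 0.041/0.959 = 41/959.
Likelihood ratio of a positive result = 0.79/0.04 = 19.75.
Target odds: 0.95 ÷ 0.05 = 19.
Require 19.75ⁿ ≥ 19 ÷ (41/959) = 18221/41.
19.75² = 390.0625 falls short of 18221/41 but 19.75³ = 7703.734375 reaches it, so n = 3.

3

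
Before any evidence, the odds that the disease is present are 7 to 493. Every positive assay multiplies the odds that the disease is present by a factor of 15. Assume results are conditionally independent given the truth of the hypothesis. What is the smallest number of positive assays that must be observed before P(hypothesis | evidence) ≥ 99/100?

Prior odds = 7/493.
Likelihood ratio per positive assay = 15.
Target posterior odds = 0.99/0.01 = 99.
Require 15ⁿ ≥ 99 ÷ (7/493) = 48807/7.
15³ = 3375 falls short of 48807/7 but 15⁴ = 50625 reaches it, so n = 4.

4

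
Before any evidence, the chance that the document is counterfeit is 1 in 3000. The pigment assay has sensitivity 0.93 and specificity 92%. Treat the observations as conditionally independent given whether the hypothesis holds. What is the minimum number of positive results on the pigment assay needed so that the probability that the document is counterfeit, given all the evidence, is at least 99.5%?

Prior odds = (1/3000)/(2999/3000) = 1/2999.
False-positive rate = 1 − 0.92 = 0.08; likelihood ratio of a positive = 0.93/0.08 = 11.625.
Target odds: 0.995 ÷ 0.005 = 199.
Require 11.625ⁿ ≥ 199 ÷ (1/2999) = 596801.
11.625⁵ ≈212307 falls short of 596801 but 11.625⁶ ≈2.46807e+06 reaches it, so n = 6.

6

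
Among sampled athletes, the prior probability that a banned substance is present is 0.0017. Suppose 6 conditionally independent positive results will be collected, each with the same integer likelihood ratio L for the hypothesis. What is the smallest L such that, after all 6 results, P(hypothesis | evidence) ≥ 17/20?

Prior odds = 0.0017/0.9983 = 17/9983.
Target odds = 0.85/0.15 = 17/3.
Need L⁶ ≥ 17/3 ÷ (17/9983) = 9983/3.
3⁶ = 729 < 9983/3 ≤ 4096 = 4⁶, so L = 4.

4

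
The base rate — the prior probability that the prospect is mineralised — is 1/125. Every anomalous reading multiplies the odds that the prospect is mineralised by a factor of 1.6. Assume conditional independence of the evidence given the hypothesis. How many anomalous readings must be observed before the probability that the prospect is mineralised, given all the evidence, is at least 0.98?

19

Prior odds = 0.008/0.992 = 1/124.
Likelihood ratio per anomalous reading = 1.6.
Target posterior odds = 0.98/0.02 = 49.
Need (1/124) × 1.6ⁿ ≥ 49, i.e. 1.6ⁿ ≥ 6076.
1.6¹⁸ ≈4722.37 falls short of 6076 but 1.6¹⁹ ≈7555.79 reaches it, so n = 19.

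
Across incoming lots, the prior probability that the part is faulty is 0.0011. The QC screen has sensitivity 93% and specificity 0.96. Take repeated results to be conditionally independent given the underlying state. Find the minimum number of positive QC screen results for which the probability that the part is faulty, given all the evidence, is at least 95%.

4

Prior odds: 0.0011 ÷ 0.9989 = 11/9989.
False-positive rate = 1 − 0.96 = 0.04; likelihood ratio of a positive = 0.93/0.04 = 23.25.
Target posterior odds = 0.95/0.05 = 19.
Require 23.25ⁿ ≥ 19 ÷ (11/9989) = 189791/11.
23.25³ = 804357/64 falls short of 189791/11 but 23.25⁴ = 74805201/256 reaches it, so n = 4.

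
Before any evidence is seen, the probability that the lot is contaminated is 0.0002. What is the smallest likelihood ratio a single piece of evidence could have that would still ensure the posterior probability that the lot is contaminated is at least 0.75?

14997

Prior odds = 0.0002/0.9998 = 1/4999.
Target odds = 0.75/0.25 = 3.
Required Bayes factor = 3 ÷ (1/4999) = 14997.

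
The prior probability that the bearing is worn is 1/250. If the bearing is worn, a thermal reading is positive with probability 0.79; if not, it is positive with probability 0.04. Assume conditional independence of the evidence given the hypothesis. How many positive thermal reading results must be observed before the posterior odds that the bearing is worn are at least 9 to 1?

Prior odds = 0.004/0.996 = 1/249.
Likelihood ratio of a positive = 0.79/0.04 = 19.75.
Target odds = 9.
Require 19.75ⁿ ≥ 9 ÷ (1/249) = 2241.
19.75² = 390.0625 falls short of 2241 but 19.75³ = 7703.734375 reaches it, so n = 3.

3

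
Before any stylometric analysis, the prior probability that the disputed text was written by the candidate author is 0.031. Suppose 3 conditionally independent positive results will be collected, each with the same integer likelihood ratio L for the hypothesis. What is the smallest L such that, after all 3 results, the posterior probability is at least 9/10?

7

Prior odds = 0.031/0.969 = 31/969.
Target odds = 0.9/0.1 = 9.
Need L³ ≥ 9 ÷ (31/969) = 8721/31.
6³ = 216 < 8721/31 ≤ 343 = 7³, so L = 7.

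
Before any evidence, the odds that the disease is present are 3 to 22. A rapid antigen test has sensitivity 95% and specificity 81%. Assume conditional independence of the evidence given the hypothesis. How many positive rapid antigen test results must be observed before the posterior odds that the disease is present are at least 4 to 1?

Prior odds = 3/22.
False-positive rate = 1 − 0.81 = 0.19; likelihood ratio of a positive = 0.95/0.19 = 5.
Target odds = 4.
Need (3/22) × 5ⁿ ≥ 4, i.e. 5ⁿ ≥ 88/3.
5² = 25 falls short of 88/3 but 5³ = 125 reaches it, so n = 3.

3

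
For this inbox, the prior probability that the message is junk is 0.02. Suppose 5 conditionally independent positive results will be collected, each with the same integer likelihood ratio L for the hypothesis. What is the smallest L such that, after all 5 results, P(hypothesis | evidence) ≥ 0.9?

Prior odds = 0.02/0.98 = 1/49.
Target odds = 0.9/0.1 = 9.
Need L⁵ ≥ 9 ÷ (1/49) = 441.
3⁵ = 243 < 441 ≤ 1024 = 4⁵, so L = 4.

4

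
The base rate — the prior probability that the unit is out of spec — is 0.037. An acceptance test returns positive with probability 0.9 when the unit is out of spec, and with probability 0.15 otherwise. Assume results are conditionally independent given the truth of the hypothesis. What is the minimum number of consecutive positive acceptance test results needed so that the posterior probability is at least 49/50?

Prior odds = 0.037/0.963 = 37/963.
Likelihood ratio of a positive result = 0.9/0.15 = 6.
Target posterior odds = 0.98/0.02 = 49.
Require 6ⁿ ≥ 49 ÷ (37/963) = 47187/37.
6³ = 216 falls short of 47187/37 but 6⁴ = 1296 reaches it, so n = 4.

4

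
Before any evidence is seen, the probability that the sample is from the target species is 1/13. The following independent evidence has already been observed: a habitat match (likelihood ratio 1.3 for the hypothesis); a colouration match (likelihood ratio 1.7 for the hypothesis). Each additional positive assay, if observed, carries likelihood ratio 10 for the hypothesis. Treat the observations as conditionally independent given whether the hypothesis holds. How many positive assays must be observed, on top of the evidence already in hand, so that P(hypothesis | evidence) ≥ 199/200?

Prior odds = (1/13)/(12/13) = 1/12.
Combined Bayes factor of the evidence already in hand = 1.3 × 1.7 = 2.21.
Odds after that evidence = (1/12) × 2.21 = 221/1200.
Target odds = 0.995/0.005 = 199.
Need 10ⁿ ≥ 199 ÷ (221/1200) = 238800/221.
10³ = 1000 falls short of 238800/221 but 10⁴ = 10000 reaches it, so n = 4.

4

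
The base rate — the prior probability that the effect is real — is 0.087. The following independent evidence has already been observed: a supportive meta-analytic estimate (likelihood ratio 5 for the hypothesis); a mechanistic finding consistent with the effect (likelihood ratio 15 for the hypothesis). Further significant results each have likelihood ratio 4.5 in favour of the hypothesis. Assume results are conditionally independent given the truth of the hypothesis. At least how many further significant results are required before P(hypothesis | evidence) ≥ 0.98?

Prior odds = 0.087/0.913 = 87/913.
Combined Bayes factor of the evidence already in hand = 5 × 15 = 75.
Odds after that evidence = (87/913) × 75 = 6525/913.
Target odds = 0.98/0.02 = 49.
Need 4.5ⁿ ≥ 49 ÷ (6525/913) = 44737/6525.
4.5¹ = 4.5 falls short of 44737/6525 but 4.5² = 20.25 reaches it, so n = 2.

2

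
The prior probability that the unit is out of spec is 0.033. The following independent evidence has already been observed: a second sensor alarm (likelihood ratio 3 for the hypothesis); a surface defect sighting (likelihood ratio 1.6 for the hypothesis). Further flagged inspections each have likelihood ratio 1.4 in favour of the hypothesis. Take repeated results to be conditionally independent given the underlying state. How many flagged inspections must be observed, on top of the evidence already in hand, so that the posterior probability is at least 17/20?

Prior odds = 0.033/0.967 = 33/967.
Combined Bayes factor of the evidence already in hand = 3 × 1.6 = 4.8.
Odds after that evidence = (33/967) × 4.8 = 792/4835.
Target odds = 0.85/0.15 = 17/3.
Need 1.4ⁿ ≥ 17/3 ÷ (792/4835) = 82195/2376.
1.4¹⁰ = 282475249/9765625 falls short of 82195/2376 but 1.4¹¹ ≈40.4957 reaches it, so n = 11.

11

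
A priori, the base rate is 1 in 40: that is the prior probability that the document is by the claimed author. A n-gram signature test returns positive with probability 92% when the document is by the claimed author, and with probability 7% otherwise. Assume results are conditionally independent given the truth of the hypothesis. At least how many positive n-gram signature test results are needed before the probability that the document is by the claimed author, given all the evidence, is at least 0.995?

Prior odds = 0.025/0.975 = 1/39.
Likelihood ratio of a positive result = 0.92/0.07 = 92/7.
Target odds: 0.995 ÷ 0.005 = 199.
Require (92/7)ⁿ ≥ 199 ÷ (1/39) = 7761.
(92/7)³ = 778688/343 falls short of 7761 but (92/7)⁴ = 71639296/2401 reaches it, so n = 4.

4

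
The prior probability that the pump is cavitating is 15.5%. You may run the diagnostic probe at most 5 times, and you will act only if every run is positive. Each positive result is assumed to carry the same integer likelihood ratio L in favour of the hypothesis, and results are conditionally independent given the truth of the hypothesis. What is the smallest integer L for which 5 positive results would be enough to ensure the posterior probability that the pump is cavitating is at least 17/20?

2

Prior odds = 0.155/0.845 = 31/169.
Target odds = 0.85/0.15 = 17/3.
Need L⁵ ≥ 17/3 ÷ (31/169) = 2873/93.
1⁵ = 1 < 2873/93 ≤ 32 = 2⁵, so L = 2.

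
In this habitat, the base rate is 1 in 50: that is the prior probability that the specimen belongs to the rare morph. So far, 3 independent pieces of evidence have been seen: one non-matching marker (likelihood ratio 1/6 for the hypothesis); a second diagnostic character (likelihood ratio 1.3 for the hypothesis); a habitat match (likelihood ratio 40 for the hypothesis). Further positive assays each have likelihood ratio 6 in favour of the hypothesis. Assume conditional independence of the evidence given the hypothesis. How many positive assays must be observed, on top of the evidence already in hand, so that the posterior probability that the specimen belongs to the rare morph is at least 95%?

3

Prior odds = 0.02/0.98 = 1/49.
Combined Bayes factor of the evidence already in hand = (1/6) × 1.3 × 40 = 26/3.
Odds after that evidence = (1/49) × 26/3 = 26/147.
Target odds = 0.95/0.05 = 19.
Need 6ⁿ ≥ 19 ÷ (26/147) = 2793/26.
6² = 36 falls short of 2793/26 but 6³ = 216 reaches it, so n = 3.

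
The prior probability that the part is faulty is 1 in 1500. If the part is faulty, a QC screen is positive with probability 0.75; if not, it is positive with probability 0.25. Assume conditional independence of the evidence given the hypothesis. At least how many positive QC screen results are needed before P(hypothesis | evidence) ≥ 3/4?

8

Prior odds = (1/1500)/(1499/1500) = 1/1499.
Likelihood ratio of a positive = 0.75/0.25 = 3.
Target posterior odds = 0.75/0.25 = 3.
Need (1/1499) × 3ⁿ ≥ 3, i.e. 3ⁿ ≥ 4497.
3⁷ = 2187 falls short of 4497 but 3⁸ = 6561 reaches it, so n = 8.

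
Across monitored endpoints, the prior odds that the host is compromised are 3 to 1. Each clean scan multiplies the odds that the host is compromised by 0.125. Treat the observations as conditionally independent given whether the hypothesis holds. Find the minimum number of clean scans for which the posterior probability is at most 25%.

Prior odds = 3.
Likelihood ratio per clean scan = 0.125.
Target odds: 0.25 ÷ 0.75 = 1/3.
Require 0.125ⁿ ≤ 1/3 ÷ 3 = 1/9.
0.125¹ = 0.125 is still above 1/9 but 0.125² = 0.015625 is at or below it, so n = 2.

2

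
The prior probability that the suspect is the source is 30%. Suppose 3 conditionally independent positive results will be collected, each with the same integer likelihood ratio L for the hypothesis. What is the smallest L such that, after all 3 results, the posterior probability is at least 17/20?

3

Prior odds = 0.3/0.7 = 3/7.
Target odds = 0.85/0.15 = 17/3.
Need L³ ≥ 17/3 ÷ (3/7) = 119/9.
2³ = 8 < 119/9 ≤ 27 = 3³, so L = 3.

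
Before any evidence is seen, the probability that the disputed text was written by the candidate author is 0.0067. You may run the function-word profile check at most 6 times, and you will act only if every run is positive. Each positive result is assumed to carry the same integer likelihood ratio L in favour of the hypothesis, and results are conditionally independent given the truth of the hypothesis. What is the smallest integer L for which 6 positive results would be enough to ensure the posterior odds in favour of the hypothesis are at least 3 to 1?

Prior odds = 0.0067/0.9933 = 67/9933.
Target odds = 3.
Need L⁶ ≥ 3 ÷ (67/9933) = 29799/67.
2⁶ = 64 < 29799/67 ≤ 729 = 3⁶, so L = 3.

3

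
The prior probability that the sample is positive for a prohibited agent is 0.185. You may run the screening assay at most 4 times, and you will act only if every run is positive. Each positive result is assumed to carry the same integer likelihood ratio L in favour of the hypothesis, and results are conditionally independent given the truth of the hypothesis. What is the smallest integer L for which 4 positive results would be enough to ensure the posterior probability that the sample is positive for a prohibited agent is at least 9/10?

3

Prior odds = 0.185/0.815 = 37/163.
Target odds = 0.9/0.1 = 9.
Need L⁴ ≥ 9 ÷ (37/163) = 1467/37.
2⁴ = 16 < 1467/37 ≤ 81 = 3⁴, so L = 3.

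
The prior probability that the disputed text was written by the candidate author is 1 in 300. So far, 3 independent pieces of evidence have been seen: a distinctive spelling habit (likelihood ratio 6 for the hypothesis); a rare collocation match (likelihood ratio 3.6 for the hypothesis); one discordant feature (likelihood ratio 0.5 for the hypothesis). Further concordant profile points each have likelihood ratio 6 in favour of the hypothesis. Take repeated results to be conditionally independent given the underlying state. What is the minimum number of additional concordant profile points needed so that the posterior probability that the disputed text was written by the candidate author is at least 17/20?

Prior odds = (1/300)/(299/300) = 1/299.
Combined Bayes factor of the evidence already in hand = 6 × 3.6 × 0.5 = 10.8.
Odds after that evidence = (1/299) × 10.8 = 54/1495.
Target odds = 0.85/0.15 = 17/3.
Need 6ⁿ ≥ 17/3 ÷ (54/1495) = 25415/162.
6² = 36 falls short of 25415/162 but 6³ = 216 reaches it, so n = 3.

3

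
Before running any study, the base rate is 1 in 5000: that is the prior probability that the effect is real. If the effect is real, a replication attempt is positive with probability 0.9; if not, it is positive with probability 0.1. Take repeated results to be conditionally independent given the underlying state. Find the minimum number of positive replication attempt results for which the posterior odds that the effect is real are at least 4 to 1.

Prior odds: 0.0002 ÷ 0.9998 = 1/4999.
Likelihood ratio of a positive = 0.9/0.1 = 9.
Target odds = 4.
Require 9ⁿ ≥ 4 ÷ (1/4999) = 19996.
9⁴ = 6561 falls short of 19996 but 9⁵ = 59049 reaches it, so n = 5.

5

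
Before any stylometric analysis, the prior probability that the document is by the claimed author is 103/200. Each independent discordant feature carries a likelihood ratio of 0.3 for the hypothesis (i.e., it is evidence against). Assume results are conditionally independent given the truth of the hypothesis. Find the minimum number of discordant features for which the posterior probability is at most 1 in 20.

3

Prior odds: 0.515 ÷ 0.485 = 103/97.
Likelihood ratio per discordant feature = 0.3.
Target posterior odds = 0.05/0.95 = 1/19.
Need (103/97) × 0.3ⁿ ≤ 1/19, i.e. 0.3ⁿ ≤ 97/1957.
0.3² = 0.09 is still above 97/1957 but 0.3³ = 0.027 is at or below it, so n = 3.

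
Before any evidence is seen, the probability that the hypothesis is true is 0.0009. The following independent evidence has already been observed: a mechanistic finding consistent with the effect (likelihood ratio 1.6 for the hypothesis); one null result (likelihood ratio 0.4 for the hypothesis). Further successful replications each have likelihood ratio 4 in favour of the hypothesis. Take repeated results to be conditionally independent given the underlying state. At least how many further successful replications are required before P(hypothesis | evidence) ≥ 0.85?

Prior odds = 0.0009/0.9991 = 9/9991.
Combined Bayes factor of the evidence already in hand = 1.6 × 0.4 = 0.64.
Odds after that evidence = (9/9991) × 0.64 = 144/249775.
Target odds = 0.85/0.15 = 17/3.
Need 4ⁿ ≥ 17/3 ÷ (144/249775) = 4246175/432.
4⁶ = 4096 falls short of 4246175/432 but 4⁷ = 16384 reaches it, so n = 7.

7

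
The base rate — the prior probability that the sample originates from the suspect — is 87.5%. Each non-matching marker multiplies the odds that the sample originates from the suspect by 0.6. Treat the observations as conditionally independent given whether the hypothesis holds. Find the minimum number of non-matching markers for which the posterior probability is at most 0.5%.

15

Prior odds = 0.875/0.125 = 7.
Likelihood ratio per non-matching marker = 0.6.
Target posterior odds = 0.005/0.995 = 1/199.
Require 0.6ⁿ ≤ 1/199 ÷ 7 = 1/1393.
0.6¹⁴ ≈0.000783642 is still above 1/1393 but 0.6¹⁵ ≈0.000470185 is at or below it, so n = 15.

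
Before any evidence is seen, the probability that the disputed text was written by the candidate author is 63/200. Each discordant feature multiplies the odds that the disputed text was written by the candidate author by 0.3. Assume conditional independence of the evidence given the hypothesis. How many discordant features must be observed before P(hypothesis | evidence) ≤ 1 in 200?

4

Prior odds = 0.315/0.685 = 63/137.
Likelihood ratio per discordant feature = 0.3.
Target posterior odds = 0.005/0.995 = 1/199.
Require 0.3ⁿ ≤ 1/199 ÷ (63/137) = 137/12537.
0.3³ = 0.027 is still above 137/12537 but 0.3⁴ = 0.0081 is at or below it, so n = 4.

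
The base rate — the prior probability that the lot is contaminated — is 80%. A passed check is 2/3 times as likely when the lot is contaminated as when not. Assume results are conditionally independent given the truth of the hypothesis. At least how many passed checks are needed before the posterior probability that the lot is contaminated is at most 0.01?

Prior odds: 0.8 ÷ 0.2 = 4.
Likelihood ratio per passed check = 2/3.
Target odds: 0.01 ÷ 0.99 = 1/99.
Need 4 × (2/3)ⁿ ≤ 1/99, i.e. (2/3)ⁿ ≤ 1/396.
(2/3)¹⁴ = 16384/4782969 is still above 1/396 but (2/3)¹⁵ = 32768/14348907 is at or below it, so n = 15.

15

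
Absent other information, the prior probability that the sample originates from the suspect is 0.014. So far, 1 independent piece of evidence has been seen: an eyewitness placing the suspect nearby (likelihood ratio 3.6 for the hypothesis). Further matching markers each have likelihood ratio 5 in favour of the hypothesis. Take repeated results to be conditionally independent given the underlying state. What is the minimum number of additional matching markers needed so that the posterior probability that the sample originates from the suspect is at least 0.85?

3

Prior odds = 0.014/0.986 = 7/493.
Bayes factor of the evidence already in hand = 3.6.
Odds after that evidence = (7/493) × 3.6 = 126/2465.
Target odds = 0.85/0.15 = 17/3.
Need 5ⁿ ≥ 17/3 ÷ (126/2465) = 41905/378.
5² = 25 falls short of 41905/378 but 5³ = 125 reaches it, so n = 3.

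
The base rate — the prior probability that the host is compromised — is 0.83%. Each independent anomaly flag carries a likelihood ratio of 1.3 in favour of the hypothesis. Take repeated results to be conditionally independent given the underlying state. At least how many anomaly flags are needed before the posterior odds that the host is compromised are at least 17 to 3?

25

Prior odds: 0.0083 ÷ 0.9917 = 83/9917.
Likelihood ratio per anomaly flag = 1.3.
Target odds = 17/3.
Need (83/9917) × 1.3ⁿ ≥ 17/3, i.e. 1.3ⁿ ≥ 168589/249.
1.3²⁴ ≈542.801 falls short of 168589/249 but 1.3²⁵ ≈705.641 reaches it, so n = 25.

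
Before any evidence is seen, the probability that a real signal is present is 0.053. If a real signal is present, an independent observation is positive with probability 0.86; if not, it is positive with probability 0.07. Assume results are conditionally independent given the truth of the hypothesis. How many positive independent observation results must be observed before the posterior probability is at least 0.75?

2

Prior odds: 0.053 ÷ 0.947 = 53/947.
Likelihood ratio of a positive = 0.86/0.07 = 86/7.
Target posterior odds = 0.75/0.25 = 3.
Need (53/947) × (86/7)ⁿ ≥ 3, i.e. (86/7)ⁿ ≥ 2841/53.
(86/7)¹ = 86/7 falls short of 2841/53 but (86/7)² = 7396/49 reaches it, so n = 2.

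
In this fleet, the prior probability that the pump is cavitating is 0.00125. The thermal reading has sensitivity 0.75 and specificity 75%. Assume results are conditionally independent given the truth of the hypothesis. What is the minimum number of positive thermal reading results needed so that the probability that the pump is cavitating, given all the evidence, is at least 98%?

Prior odds = 0.00125/0.99875 = 1/799.
False-positive rate = 1 − 0.75 = 0.25; likelihood ratio of a positive = 0.75/0.25 = 3.
Target posterior odds = 0.98/0.02 = 49.
Require 3ⁿ ≥ 49 ÷ (1/799) = 39151.
3⁹ = 19683 falls short of 39151 but 3¹⁰ = 59049 reaches it, so n = 10.

10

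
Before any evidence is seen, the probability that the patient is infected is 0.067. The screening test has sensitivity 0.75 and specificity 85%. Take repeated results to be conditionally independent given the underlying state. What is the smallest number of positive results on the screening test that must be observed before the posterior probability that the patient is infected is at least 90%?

Prior odds = 0.067/0.933 = 67/933.
False-positive rate = 1 − 0.85 = 0.15; likelihood ratio of a positive = 0.75/0.15 = 5.
Target odds: 0.9 ÷ 0.1 = 9.
Need (67/933) × 5ⁿ ≥ 9, i.e. 5ⁿ ≥ 8397/67.
5³ = 125 falls short of 8397/67 but 5⁴ = 625 reaches it, so n = 4.

4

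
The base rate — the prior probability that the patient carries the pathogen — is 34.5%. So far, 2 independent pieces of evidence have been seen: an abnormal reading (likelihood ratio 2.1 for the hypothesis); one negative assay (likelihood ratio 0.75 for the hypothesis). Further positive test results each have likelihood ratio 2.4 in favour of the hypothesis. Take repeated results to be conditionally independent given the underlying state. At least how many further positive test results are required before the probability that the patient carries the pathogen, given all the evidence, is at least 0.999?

9

Prior odds = 0.345/0.655 = 69/131.
Combined Bayes factor of the evidence already in hand = 2.1 × 0.75 = 1.575.
Odds after that evidence = (69/131) × 1.575 = 4347/5240.
Target odds = 0.999/0.001 = 999.
Need 2.4ⁿ ≥ 999 ÷ (4347/5240) = 193880/161.
2.4⁸ = 429981696/390625 falls short of 193880/161 but 2.4⁹ ≈2641.81 reaches it, so n = 9.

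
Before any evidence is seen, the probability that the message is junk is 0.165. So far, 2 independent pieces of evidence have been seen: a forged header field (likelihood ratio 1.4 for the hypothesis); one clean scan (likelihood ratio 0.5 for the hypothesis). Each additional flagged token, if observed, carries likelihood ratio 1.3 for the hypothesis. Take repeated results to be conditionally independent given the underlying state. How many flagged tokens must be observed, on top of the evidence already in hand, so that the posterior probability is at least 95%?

19

Prior odds = 0.165/0.835 = 33/167.
Combined Bayes factor of the evidence already in hand = 1.4 × 0.5 = 0.7.
Odds after that evidence = (33/167) × 0.7 = 231/1670.
Target odds = 0.95/0.05 = 19.
Need 1.3ⁿ ≥ 19 ÷ (231/1670) = 31730/231.
1.3¹⁸ ≈112.455 falls short of 31730/231 but 1.3¹⁹ ≈146.192 reaches it, so n = 19.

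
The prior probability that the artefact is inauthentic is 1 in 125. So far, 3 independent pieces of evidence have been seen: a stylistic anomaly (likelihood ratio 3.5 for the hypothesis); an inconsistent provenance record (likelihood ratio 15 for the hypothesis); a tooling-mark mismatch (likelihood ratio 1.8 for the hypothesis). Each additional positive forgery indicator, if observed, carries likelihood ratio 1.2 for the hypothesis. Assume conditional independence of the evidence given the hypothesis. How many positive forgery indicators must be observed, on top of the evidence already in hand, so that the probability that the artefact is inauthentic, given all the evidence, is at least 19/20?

Prior odds = 0.008/0.992 = 1/124.
Combined Bayes factor of the evidence already in hand = 3.5 × 15 × 1.8 = 94.5.
Odds after that evidence = (1/124) × 94.5 = 189/248.
Target odds = 0.95/0.05 = 19.
Need 1.2ⁿ ≥ 19 ÷ (189/248) = 4712/189.
1.2¹⁷ ≈22.1861 falls short of 4712/189 but 1.2¹⁸ ≈26.6233 reaches it, so n = 18.

18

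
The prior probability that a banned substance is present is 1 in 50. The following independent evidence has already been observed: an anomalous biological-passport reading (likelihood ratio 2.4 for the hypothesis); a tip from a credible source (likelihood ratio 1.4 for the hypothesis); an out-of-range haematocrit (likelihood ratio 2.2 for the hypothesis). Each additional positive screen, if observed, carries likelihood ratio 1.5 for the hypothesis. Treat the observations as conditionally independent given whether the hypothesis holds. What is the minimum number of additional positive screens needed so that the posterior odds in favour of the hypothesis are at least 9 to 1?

11

Prior odds = 0.02/0.98 = 1/49.
Combined Bayes factor of the evidence already in hand = 2.4 × 1.4 × 2.2 = 7.392.
Odds after that evidence = (1/49) × 7.392 = 132/875.
Target odds = 9.
Need 1.5ⁿ ≥ 9 ÷ (132/875) = 2625/44.
1.5¹⁰ = 59049/1024 falls short of 2625/44 but 1.5¹¹ = 177147/2048 reaches it, so n = 11.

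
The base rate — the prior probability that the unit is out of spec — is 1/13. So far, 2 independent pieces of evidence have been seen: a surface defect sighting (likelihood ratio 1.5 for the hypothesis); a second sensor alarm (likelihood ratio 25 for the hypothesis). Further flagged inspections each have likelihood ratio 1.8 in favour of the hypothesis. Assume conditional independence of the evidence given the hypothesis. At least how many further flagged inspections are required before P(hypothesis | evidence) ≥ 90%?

2

Prior odds = (1/13)/(12/13) = 1/12.
Combined Bayes factor of the evidence already in hand = 1.5 × 25 = 37.5.
Odds after that evidence = (1/12) × 37.5 = 3.125.
Target odds = 0.9/0.1 = 9.
Need 1.8ⁿ ≥ 9 ÷ 3.125 = 2.88.
1.8¹ = 1.8 falls short of 2.88 but 1.8² = 3.24 reaches it, so n = 2.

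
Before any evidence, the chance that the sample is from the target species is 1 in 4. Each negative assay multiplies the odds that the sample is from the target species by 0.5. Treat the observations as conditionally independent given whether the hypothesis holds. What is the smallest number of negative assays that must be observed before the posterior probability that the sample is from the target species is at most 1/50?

5

Prior odds = 0.25/0.75 = 1/3.
Likelihood ratio per negative assay = 0.5.
Target odds: 0.02 ÷ 0.98 = 1/49.
Need (1/3) × 0.5ⁿ ≤ 1/49, i.e. 0.5ⁿ ≤ 3/49.
0.5⁴ = 0.0625 is still above 3/49 but 0.5⁵ = 0.03125 is at or below it, so n = 5.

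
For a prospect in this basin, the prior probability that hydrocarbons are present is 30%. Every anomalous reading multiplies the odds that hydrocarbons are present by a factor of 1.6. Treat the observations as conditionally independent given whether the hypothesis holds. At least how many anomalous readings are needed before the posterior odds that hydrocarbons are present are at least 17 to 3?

6

Prior odds: 0.3 ÷ 0.7 = 3/7.
Likelihood ratio per anomalous reading = 1.6.
Target odds = 17/3.
Need (3/7) × 1.6ⁿ ≥ 17/3, i.e. 1.6ⁿ ≥ 119/9.
1.6⁵ = 10.48576 falls short of 119/9 but 1.6⁶ = 262144/15625 reaches it, so n = 6.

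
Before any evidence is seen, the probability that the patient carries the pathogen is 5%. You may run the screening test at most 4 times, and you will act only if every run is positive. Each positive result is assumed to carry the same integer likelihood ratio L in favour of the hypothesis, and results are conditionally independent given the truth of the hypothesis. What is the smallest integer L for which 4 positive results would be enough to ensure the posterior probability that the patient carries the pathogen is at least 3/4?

Prior odds = 0.05/0.95 = 1/19.
Target odds = 0.75/0.25 = 3.
Need L⁴ ≥ 3 ÷ (1/19) = 57.
2⁴ = 16 < 57 ≤ 81 = 3⁴, so L = 3.

3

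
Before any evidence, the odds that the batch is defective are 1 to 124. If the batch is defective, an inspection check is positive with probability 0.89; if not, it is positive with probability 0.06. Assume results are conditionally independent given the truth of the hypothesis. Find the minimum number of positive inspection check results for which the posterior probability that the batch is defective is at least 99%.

Prior odds = 1/124.
Likelihood ratio of a positive = 0.89/0.06 = 89/6.
Target posterior odds = 0.99/0.01 = 99.
Need (1/124) × (89/6)ⁿ ≥ 99, i.e. (89/6)ⁿ ≥ 12276.
(89/6)³ = 704969/216 falls short of 12276 but (89/6)⁴ = 62742241/1296 reaches it, so n = 4.

4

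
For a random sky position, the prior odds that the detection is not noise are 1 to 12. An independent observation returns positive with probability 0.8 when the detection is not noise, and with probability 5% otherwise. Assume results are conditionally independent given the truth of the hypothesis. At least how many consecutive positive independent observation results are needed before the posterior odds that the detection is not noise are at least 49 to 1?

Prior odds = 1/12.
Likelihood ratio of a positive result = 0.8/0.05 = 16.
Target odds = 49.
Require 16ⁿ ≥ 49 ÷ (1/12) = 588.
16² = 256 falls short of 588 but 16³ = 4096 reaches it, so n = 3.

3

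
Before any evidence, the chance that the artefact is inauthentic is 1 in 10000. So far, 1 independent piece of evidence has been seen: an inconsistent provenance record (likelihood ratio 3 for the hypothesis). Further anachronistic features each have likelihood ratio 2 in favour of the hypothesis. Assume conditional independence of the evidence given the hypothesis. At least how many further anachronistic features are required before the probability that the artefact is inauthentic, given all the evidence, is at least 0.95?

Prior odds = 0.0001/0.9999 = 1/9999.
Bayes factor of the evidence already in hand = 3.
Odds after that evidence = (1/9999) × 3 = 1/3333.
Target odds = 0.95/0.05 = 19.
Need 2ⁿ ≥ 19 ÷ (1/3333) = 63327.
2¹⁵ = 32768 falls short of 63327 but 2¹⁶ = 65536 reaches it, so n = 16.

16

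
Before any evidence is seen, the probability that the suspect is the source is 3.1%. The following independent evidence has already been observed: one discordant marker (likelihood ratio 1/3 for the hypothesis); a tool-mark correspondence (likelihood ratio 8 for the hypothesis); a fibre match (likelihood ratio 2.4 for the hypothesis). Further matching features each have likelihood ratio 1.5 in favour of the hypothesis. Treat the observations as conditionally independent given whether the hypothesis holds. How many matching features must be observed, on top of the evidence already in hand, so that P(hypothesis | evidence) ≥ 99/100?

Prior odds = 0.031/0.969 = 31/969.
Combined Bayes factor of the evidence already in hand = (1/3) × 8 × 2.4 = 6.4.
Odds after that evidence = (31/969) × 6.4 = 992/4845.
Target odds = 0.99/0.01 = 99.
Need 1.5ⁿ ≥ 99 ÷ (992/4845) = 479655/992.
1.5¹⁵ = 14348907/32768 falls short of 479655/992 but 1.5¹⁶ = 43046721/65536 reaches it, so n = 16.

16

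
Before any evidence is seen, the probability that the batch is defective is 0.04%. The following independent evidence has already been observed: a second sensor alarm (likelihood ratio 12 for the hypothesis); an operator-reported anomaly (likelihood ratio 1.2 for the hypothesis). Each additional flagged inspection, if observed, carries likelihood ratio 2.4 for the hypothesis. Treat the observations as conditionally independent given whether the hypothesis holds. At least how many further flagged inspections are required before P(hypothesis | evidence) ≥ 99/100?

Prior odds = 0.0004/0.9996 = 1/2499.
Combined Bayes factor of the evidence already in hand = 12 × 1.2 = 14.4.
Odds after that evidence = (1/2499) × 14.4 = 24/4165.
Target odds = 0.99/0.01 = 99.
Need 2.4ⁿ ≥ 99 ÷ (24/4165) = 17180.625.
2.4¹¹ ≈15216.8 falls short of 17180.625 but 2.4¹² ≈36520.3 reaches it, so n = 12.

12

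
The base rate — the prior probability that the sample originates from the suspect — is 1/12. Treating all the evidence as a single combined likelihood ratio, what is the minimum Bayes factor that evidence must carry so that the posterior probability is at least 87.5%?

77

Prior odds = (1/12)/(11/12) = 1/11.
Target odds = 0.875/0.125 = 7.
Required Bayes factor = 7 ÷ (1/11) = 77.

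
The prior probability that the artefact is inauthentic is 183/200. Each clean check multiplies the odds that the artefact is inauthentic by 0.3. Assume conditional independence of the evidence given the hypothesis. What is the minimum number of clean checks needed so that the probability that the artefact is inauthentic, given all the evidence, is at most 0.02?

Prior odds: 0.915 ÷ 0.085 = 183/17.
Likelihood ratio per clean check = 0.3.
Target posterior odds = 0.02/0.98 = 1/49.
Need (183/17) × 0.3ⁿ ≤ 1/49, i.e. 0.3ⁿ ≤ 17/8967.
0.3⁵ = 243/100000 is still above 17/8967 but 0.3⁶ = 729/1000000 is at or below it, so n = 6.

6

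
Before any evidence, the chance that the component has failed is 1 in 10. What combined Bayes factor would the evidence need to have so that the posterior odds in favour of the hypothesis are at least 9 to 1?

Prior odds = 0.1/0.9 = 1/9.
Target odds = 9.
Required Bayes factor = 9 ÷ (1/9) = 81.

81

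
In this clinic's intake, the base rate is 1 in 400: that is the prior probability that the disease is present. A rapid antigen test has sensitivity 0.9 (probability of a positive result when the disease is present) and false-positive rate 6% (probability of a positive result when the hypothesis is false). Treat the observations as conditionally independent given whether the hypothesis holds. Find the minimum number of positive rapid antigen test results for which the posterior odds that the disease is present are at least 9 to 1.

Prior odds = 0.0025/0.9975 = 1/399.
Likelihood ratio of a positive result = 0.9/0.06 = 15.
Target odds = 9.
Require 15ⁿ ≥ 9 ÷ (1/399) = 3591.
15³ = 3375 falls short of 3591 but 15⁴ = 50625 reaches it, so n = 4.

4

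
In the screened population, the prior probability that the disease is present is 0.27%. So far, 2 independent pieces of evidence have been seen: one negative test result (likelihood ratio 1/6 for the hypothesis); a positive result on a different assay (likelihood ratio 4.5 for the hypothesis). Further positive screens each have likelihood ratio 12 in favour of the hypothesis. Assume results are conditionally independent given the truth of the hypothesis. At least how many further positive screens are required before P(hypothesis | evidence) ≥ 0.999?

Prior odds = 0.0027/0.9973 = 27/9973.
Combined Bayes factor of the evidence already in hand = (1/6) × 4.5 = 0.75.
Odds after that evidence = (27/9973) × 0.75 = 81/39892.
Target odds = 0.999/0.001 = 999.
Need 12ⁿ ≥ 999 ÷ (81/39892) = 1476004/3.
12⁵ = 248832 falls short of 1476004/3 but 12⁶ = 2985984 reaches it, so n = 6.

6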